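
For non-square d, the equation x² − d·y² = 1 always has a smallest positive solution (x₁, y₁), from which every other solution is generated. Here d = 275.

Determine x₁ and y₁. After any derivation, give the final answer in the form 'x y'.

√275 = [16; 1,1,2,1,1,32, …], period ℓ=6 (even) → k=5
i=0: a=16 ⇒ p=16, q=1
…
i=3: a=2 ⇒ p=83, q=5
i=4: a=1 ⇒ p=116, q=7
i=5: a=1 ⇒ p=199, q=12
→ (199, 12).  Check: 199²=39601, 275·12²=39600, difference 1.

199 12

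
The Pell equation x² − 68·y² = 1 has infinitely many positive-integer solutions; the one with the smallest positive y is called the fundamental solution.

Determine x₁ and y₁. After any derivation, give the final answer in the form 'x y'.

d=68: √d = [8; 4,16] (ℓ=2, even), read p_1/q_1
k=0  a_k=8  p_k/q_k = 8/1
k=1  a_k=4  p_k/q_k = 33/4
fundamental: x₁=33, y₁=4  (since 1089 − 68·16 = 1)

33 4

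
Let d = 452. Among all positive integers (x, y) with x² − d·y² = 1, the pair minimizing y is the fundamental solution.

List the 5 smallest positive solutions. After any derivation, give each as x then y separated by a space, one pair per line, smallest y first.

[21; 3,1,5,3,10,3,5,1,3,42] for √452; ℓ=10 ⇒ convergent index 9
i=0: a=21 ⇒ p=21, q=1
i=1: a=3 ⇒ p=64, q=3
i=2: a=1 ⇒ p=85, q=4
i=3: a=5 ⇒ p=489, q=23
i=4: a=3 ⇒ p=1552, q=73
i=5: a=10 ⇒ p=16009, q=753
i=6: a=3 ⇒ p=49579, q=2332
i=7: a=5 ⇒ p=263904, q=12413
i=8: a=1 ⇒ p=313483, q=14745
i=9: a=3 ⇒ p=1204353, q=56648
(x₁, y₁) = (1204353, 56648);  1204353² − 452·56648² = 1 ✓
n=2: (1204353,56648)∘(1204353,56648) = (1204353·1204353+452·56648·56648, 1204353·56648+56648·1204353) = (2900932297217,136448377488)
n=3: (2900932297217,136448377488)∘(1204353,56648) = (1204353·2900932297217+452·56648·136448377488, 1204353·136448377488+56648·2900932297217) = (6987493029899166849,328664025545553880)
n=4: (6987493029899166849,328664025545553880)∘(1204353,56648) = (1204353·6987493029899166849+452·56648·328664025545553880, 1204353·328664025545553880+56648·6987493029899166849) = (16830816386073401651890177,791655010315592455701792)
n=5: (16830816386073401651890177,791655010315592455701792)∘(1204353,56648) = (1204353·16830816386073401651890177+452·56648·791655010315592455701792, 1204353·791655010315592455701792+56648·16830816386073401651890177) = (40540488414026331506287881514113,1906864173276900777578095047272)

1204353 56648
2900932297217 136448377488
6987493029899166849 328664025545553880
16830816386073401651890177 791655010315592455701792
40540488414026331506287881514113 1906864173276900777578095047272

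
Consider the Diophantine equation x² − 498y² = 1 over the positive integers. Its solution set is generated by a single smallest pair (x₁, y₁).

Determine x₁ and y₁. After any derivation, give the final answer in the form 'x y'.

√498 = [22; 3,6,22,6,3,44, …], period ℓ=6 (even) → k=5
step 0: (22, 1)  from 22·(1,0) + (0,1)
step 1: (67, 3)  from 3·(22,1) + (1,0)
…
step 3: (9395, 421)  from 22·(424,19) + (67,3)
step 4: (56794, 2545)  from 6·(9395,421) + (424,19)
step 5: (179777, 8056)  from 3·(56794,2545) + (9395,421)
fundamental: x₁=179777, y₁=8056  (since 32319769729 − 498·64899136 = 1)

179777 8056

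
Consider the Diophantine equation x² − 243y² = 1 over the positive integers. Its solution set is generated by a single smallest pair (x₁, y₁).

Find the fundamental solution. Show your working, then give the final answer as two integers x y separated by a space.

70226 4505

√243 = [15; 1,1,2,3,15,3,2,1,1,30, …], period ℓ=10 (even) → k=9
a_0=15:  p_0=15·1+0=15,  q_0=15·0+1=1
…
a_3=2:  p_3=2·31+16=78,  q_3=2·2+1=5
…
a_6=3:  p_6=3·4053+265=12424,  q_6=3·260+17=797
…
a_8=1:  p_8=1·28901+12424=41325,  q_8=1·1854+797=2651
a_9=1:  p_9=1·41325+28901=70226,  q_9=1·2651+1854=4505
(x₁, y₁) = (70226, 4505);  70226² − 243·4505² = 1 ✓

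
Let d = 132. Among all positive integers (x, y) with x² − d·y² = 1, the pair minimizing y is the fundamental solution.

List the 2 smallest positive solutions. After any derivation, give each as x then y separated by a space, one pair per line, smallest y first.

23 2
1057 92

√132 → a₀=11, period (2,22); ℓ=2 even so k=1
i=0: a=11 ⇒ p=11, q=1
i=1: a=2 ⇒ p=23, q=2
→ (23, 2).  Check: 23²=529, 132·2²=528, difference 1.
k=2:  x_2 = 23·23+132·2·2 = 1057,  y_2 = 23·2+2·23 = 92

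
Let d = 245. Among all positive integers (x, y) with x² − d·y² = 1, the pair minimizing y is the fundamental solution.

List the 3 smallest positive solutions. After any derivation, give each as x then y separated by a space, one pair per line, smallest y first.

√245 → a₀=15, period (1,1,1,7,6,7,1,1,1,30); ℓ=10 even so k=9
i=0: a=15 ⇒ p=15, q=1
…
i=2: a=1 ⇒ p=31, q=2
…
i=4: a=7 ⇒ p=360, q=23
i=5: a=6 ⇒ p=2207, q=141
…
i=8: a=1 ⇒ p=33825, q=2161
i=9: a=1 ⇒ p=51841, q=3312
(x₁, y₁) = (51841, 3312);  51841² − 245·3312² = 1 ✓
(x_2, y_2) = (51841·51841 + 245·3312·3312, 51841·3312 + 3312·51841) = (5374978561, 343394784)
(x_3, y_3) = (51841·5374978561 + 245·3312·343394784, 51841·343394784 + 3312·5374978561) = (557288527109761, 35603857991376)

51841 3312
5374978561 343394784
557288527109761 35603857991376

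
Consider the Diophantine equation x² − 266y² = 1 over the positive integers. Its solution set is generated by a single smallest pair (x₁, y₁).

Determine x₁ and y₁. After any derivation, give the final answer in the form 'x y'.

685 42

√266 = [16; 3,4,3,32, …], period ℓ=4 (even) → k=3
i=0: a=16 ⇒ p=16, q=1
…
i=2: a=4 ⇒ p=212, q=13
i=3: a=3 ⇒ p=685, q=42
fundamental: x₁=685, y₁=42  (since 469225 − 266·1764 = 1)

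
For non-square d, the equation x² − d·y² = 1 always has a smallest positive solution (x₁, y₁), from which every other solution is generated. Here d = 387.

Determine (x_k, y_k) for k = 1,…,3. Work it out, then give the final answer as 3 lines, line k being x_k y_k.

3482 177
24248647 1232628
168867574226 8584021215

√387 = [19; 1,2,19,2,1,38, …], period ℓ=6 (even) → k=5
i=0: a=19 ⇒ p=19, q=1
i=1: a=1 ⇒ p=20, q=1
…
i=3: a=19 ⇒ p=1141, q=58
i=4: a=2 ⇒ p=2341, q=119
i=5: a=1 ⇒ p=3482, q=177
→ (3482, 177).  Check: 3482²=12124324, 387·177²=12124323, difference 1.
k=2:  x_2 = 3482·3482+387·177·177 = 24248647,  y_2 = 3482·177+177·3482 = 1232628
k=3:  x_3 = 3482·24248647+387·177·1232628 = 168867574226,  y_3 = 3482·1232628+177·24248647 = 8584021215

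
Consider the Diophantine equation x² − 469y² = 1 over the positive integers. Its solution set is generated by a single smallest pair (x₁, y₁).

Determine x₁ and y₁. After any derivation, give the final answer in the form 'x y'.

137215 6336

[21; 1,1,1,10,6,10,1,1,1,42] for √469; ℓ=10 ⇒ convergent index 9
a_0=21:  p_0=21·1+0=21,  q_0=21·0+1=1
…
a_3=1:  p_3=1·43+22=65,  q_3=1·2+1=3
a_4=10:  p_4=10·65+43=693,  q_4=10·3+2=32
a_5=6:  p_5=6·693+65=4223,  q_5=6·32+3=195
a_6=10:  p_6=10·4223+693=42923,  q_6=10·195+32=1982
a_7=1:  p_7=1·42923+4223=47146,  q_7=1·1982+195=2177
a_8=1:  p_8=1·47146+42923=90069,  q_8=1·2177+1982=4159
a_9=1:  p_9=1·90069+47146=137215,  q_9=1·4159+2177=6336
fundamental: x₁=137215, y₁=6336  (since 18827956225 − 469·40144896 = 1)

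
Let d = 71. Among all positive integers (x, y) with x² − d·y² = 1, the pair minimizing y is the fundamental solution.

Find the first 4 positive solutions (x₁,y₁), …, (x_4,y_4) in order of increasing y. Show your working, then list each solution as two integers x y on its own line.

3480 413
24220799 2874480
168576757560 20006380387
1173294208396801 139244404619040

√71 = [8; 2,2,1,7,1,2,2,16, …], period ℓ=8 (even) → k=7
k=0  a_k=8  p_k/q_k = 8/1
k=1  a_k=2  p_k/q_k = 17/2
…
k=3  a_k=1  p_k/q_k = 59/7
k=4  a_k=7  p_k/q_k = 455/54
k=5  a_k=1  p_k/q_k = 514/61
k=6  a_k=2  p_k/q_k = 1483/176
k=7  a_k=2  p_k/q_k = 3480/413
(x₁, y₁) = (3480, 413);  3480² − 71·413² = 1 ✓
n=2: (3480,413)∘(3480,413) = (3480·3480+71·413·413, 3480·413+413·3480) = (24220799,2874480)
n=3: (24220799,2874480)∘(3480,413) = (3480·24220799+71·413·2874480, 3480·2874480+413·24220799) = (168576757560,20006380387)
n=4: (168576757560,20006380387)∘(3480,413) = (3480·168576757560+71·413·20006380387, 3480·20006380387+413·168576757560) = (1173294208396801,139244404619040)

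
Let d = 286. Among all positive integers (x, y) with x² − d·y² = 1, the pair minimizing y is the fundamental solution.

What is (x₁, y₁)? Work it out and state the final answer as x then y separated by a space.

561835 33222

√286 → a₀=16, period (1,10,3,3,2,3,3,10,1,32); ℓ=10 even so k=9
step 0: (16, 1)  from 16·(1,0) + (0,1)
…
step 2: (186, 11)  from 10·(17,1) + (16,1)
…
step 4: (1911, 113)  from 3·(575,34) + (186,11)
step 5: (4397, 260)  from 2·(1911,113) + (575,34)
step 6: (15102, 893)  from 3·(4397,260) + (1911,113)
step 7: (49703, 2939)  from 3·(15102,893) + (4397,260)
step 8: (512132, 30283)  from 10·(49703,2939) + (15102,893)
step 9: (561835, 33222)  from 1·(512132,30283) + (49703,2939)
fundamental: x₁=561835, y₁=33222  (since 315658567225 − 286·1103701284 = 1)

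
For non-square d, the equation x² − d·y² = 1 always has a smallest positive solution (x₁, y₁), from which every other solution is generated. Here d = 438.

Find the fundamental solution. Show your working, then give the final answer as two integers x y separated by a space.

293 14

d=438: √d = [20; 1,12,1,40] (ℓ=4, even), read p_3/q_3
step 0: (20, 1)  from 20·(1,0) + (0,1)
step 1: (21, 1)  from 1·(20,1) + (1,0)
step 2: (272, 13)  from 12·(21,1) + (20,1)
step 3: (293, 14)  from 1·(272,13) + (21,1)
fundamental: x₁=293, y₁=14  (since 85849 − 438·196 = 1)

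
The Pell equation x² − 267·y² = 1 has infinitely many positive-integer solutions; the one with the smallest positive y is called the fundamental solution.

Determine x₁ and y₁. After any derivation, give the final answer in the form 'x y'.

2402 147

√267 = [16; 2,1,15,1,2,32, …], period ℓ=6 (even) → k=5
k=0  a_k=16  p_k/q_k = 16/1
k=1  a_k=2  p_k/q_k = 33/2
…
k=4  a_k=1  p_k/q_k = 817/50
k=5  a_k=2  p_k/q_k = 2402/147
fundamental: x₁=2402, y₁=147  (since 5769604 − 267·21609 = 1)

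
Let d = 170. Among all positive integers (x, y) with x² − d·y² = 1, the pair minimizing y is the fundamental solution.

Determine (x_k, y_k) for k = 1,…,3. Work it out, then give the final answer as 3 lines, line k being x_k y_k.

√170 → a₀=13, period (26); ℓ=1 odd so k=1
a_0=13:  p_0=13·1+0=13,  q_0=13·0+1=1
a_1=26:  p_1=26·13+1=339,  q_1=26·1+0=26
(x₁, y₁) = (339, 26);  339² − 170·26² = 1 ✓
(339+26√170)^2 = 229841 + 17628√170
(339+26√170)^3 = 155831859 + 11951758√170

339 26
229841 17628
155831859 11951758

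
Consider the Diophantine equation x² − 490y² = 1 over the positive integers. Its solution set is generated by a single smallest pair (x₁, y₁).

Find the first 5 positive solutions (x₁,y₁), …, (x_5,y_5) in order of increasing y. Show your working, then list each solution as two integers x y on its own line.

1039681 46968
2161873163521 97663474416
4495316905044313921 203077717488555624
9347391150304592810234881 422272088792340335957472
19436609957075163398170578312001 878056535095215307939712337240

√490 → a₀=22, period (7,2,1,4,4,4,1,2,7,44); ℓ=10 even so k=9
a_0=22:  p_0=22·1+0=22,  q_0=22·0+1=1
…
a_3=1:  p_3=1·332+155=487,  q_3=1·15+7=22
…
a_5=4:  p_5=4·2280+487=9607,  q_5=4·103+22=434
…
a_8=2:  p_8=2·50315+40708=141338,  q_8=2·2273+1839=6385
a_9=7:  p_9=7·141338+50315=1039681,  q_9=7·6385+2273=46968
(x₁, y₁) = (1039681, 46968);  1039681² − 490·46968² = 1 ✓
(1039681+46968√490)^2 = 2161873163521 + 97663474416√490
(1039681+46968√490)^3 = 4495316905044313921 + 203077717488555624√490
(1039681+46968√490)^4 = 9347391150304592810234881 + 422272088792340335957472√490
(1039681+46968√490)^5 = 19436609957075163398170578312001 + 878056535095215307939712337240√490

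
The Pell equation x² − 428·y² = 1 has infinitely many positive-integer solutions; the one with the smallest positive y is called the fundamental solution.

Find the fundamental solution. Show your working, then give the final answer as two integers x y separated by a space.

d=428: √d = [20; 1,2,4,1,5,10,5,1,4,2,1,40] (ℓ=12, even), read p_11/q_11
k=0  a_k=20  p_k/q_k = 20/1
k=1  a_k=1  p_k/q_k = 21/1
k=2  a_k=2  p_k/q_k = 62/3
…
k=4  a_k=1  p_k/q_k = 331/16
…
k=8  a_k=1  p_k/q_k = 119350/5769
k=9  a_k=4  p_k/q_k = 577179/27899
k=10  a_k=2  p_k/q_k = 1273708/61567
k=11  a_k=1  p_k/q_k = 1850887/89466
→ (1850887, 89466).  Check: 1850887²=3425782686769, 428·89466²=3425782686768, difference 1.

1850887 89466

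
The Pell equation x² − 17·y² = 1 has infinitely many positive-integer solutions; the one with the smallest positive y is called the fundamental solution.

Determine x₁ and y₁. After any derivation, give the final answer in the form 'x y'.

d=17: √d = [4; 8] (ℓ=1, odd), read p_1/q_1
k=0  a_k=4  p_k/q_k = 4/1
k=1  a_k=8  p_k/q_k = 33/8
fundamental: x₁=33, y₁=8  (since 1089 − 17·64 = 1)

33 8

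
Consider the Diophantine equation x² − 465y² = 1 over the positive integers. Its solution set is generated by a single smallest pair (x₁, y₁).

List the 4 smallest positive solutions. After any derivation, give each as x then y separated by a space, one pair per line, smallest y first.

[21; 1,1,3,2,2,2,3,1,1,42] for √465; ℓ=10 ⇒ convergent index 9
a_0=21:  p_0=21·1+0=21,  q_0=21·0+1=1
a_1=1:  p_1=1·21+1=22,  q_1=1·1+0=1
a_2=1:  p_2=1·22+21=43,  q_2=1·1+1=2
a_3=3:  p_3=3·43+22=151,  q_3=3·2+1=7
a_4=2:  p_4=2·151+43=345,  q_4=2·7+2=16
a_5=2:  p_5=2·345+151=841,  q_5=2·16+7=39
…
a_8=1:  p_8=1·6922+2027=8949,  q_8=1·321+94=415
a_9=1:  p_9=1·8949+6922=15871,  q_9=1·415+321=736
fundamental: x₁=15871, y₁=736  (since 251888641 − 465·541696 = 1)
n=2: (15871,736)∘(15871,736) = (15871·15871+465·736·736, 15871·736+736·15871) = (503777281,23362112)
n=3: (503777281,23362112)∘(15871,736) = (15871·503777281+465·736·23362112, 15871·23362112+736·503777281) = (15990898437631,741560158368)
n=4: (15990898437631,741560158368)∘(15871,736) = (15871·15990898437631+465·736·741560158368, 15871·741560158368+736·15990898437631) = (507583097703505921,23538602523554944)

15871 736
503777281 23362112
15990898437631 741560158368
507583097703505921 23538602523554944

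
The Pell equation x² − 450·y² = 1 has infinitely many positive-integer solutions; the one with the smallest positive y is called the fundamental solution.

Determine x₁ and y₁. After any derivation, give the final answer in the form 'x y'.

19601 924

d=450: √d = [21; 4,1,2,4,2,1,4,42] (ℓ=8, even), read p_7/q_7
k=0  a_k=21  p_k/q_k = 21/1
k=1  a_k=4  p_k/q_k = 85/4
k=2  a_k=1  p_k/q_k = 106/5
k=3  a_k=2  p_k/q_k = 297/14
k=4  a_k=4  p_k/q_k = 1294/61
…
k=6  a_k=1  p_k/q_k = 4179/197
k=7  a_k=4  p_k/q_k = 19601/924
(x₁, y₁) = (19601, 924);  19601² − 450·924² = 1 ✓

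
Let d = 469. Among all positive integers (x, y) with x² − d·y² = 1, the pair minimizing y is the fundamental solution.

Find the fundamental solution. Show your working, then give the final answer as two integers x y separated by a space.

137215 6336

d=469: √d = [21; 1,1,1,10,6,10,1,1,1,42] (ℓ=10, even), read p_9/q_9
a_0=21:  p_0=21·1+0=21,  q_0=21·0+1=1
…
a_2=1:  p_2=1·22+21=43,  q_2=1·1+1=2
a_3=1:  p_3=1·43+22=65,  q_3=1·2+1=3
…
a_6=10:  p_6=10·4223+693=42923,  q_6=10·195+32=1982
…
a_8=1:  p_8=1·47146+42923=90069,  q_8=1·2177+1982=4159
a_9=1:  p_9=1·90069+47146=137215,  q_9=1·4159+2177=6336
→ (137215, 6336).  Check: 137215²=18827956225, 469·6336²=18827956224, difference 1.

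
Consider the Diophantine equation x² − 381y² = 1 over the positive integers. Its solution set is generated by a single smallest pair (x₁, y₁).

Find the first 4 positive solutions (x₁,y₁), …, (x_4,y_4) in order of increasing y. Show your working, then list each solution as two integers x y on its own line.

d=381: √d = [19; 1,1,12,1,1,38] (ℓ=6, even), read p_5/q_5
step 0: (19, 1)  from 19·(1,0) + (0,1)
step 1: (20, 1)  from 1·(19,1) + (1,0)
step 2: (39, 2)  from 1·(20,1) + (19,1)
step 3: (488, 25)  from 12·(39,2) + (20,1)
step 4: (527, 27)  from 1·(488,25) + (39,2)
step 5: (1015, 52)  from 1·(527,27) + (488,25)
→ (1015, 52).  Check: 1015²=1030225, 381·52²=1030224, difference 1.
k=2:  x_2 = 1015·1015+381·52·52 = 2060449,  y_2 = 1015·52+52·1015 = 105560
k=3:  x_3 = 1015·2060449+381·52·105560 = 4182710455,  y_3 = 1015·105560+52·2060449 = 214286748
k=4:  x_4 = 1015·4182710455+381·52·214286748 = 8490900163201,  y_4 = 1015·214286748+52·4182710455 = 435001992880

1015 52
2060449 105560
4182710455 214286748
8490900163201 435001992880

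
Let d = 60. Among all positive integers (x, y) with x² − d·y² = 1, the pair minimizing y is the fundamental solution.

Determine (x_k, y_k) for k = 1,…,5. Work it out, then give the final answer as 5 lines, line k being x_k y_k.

√60 = [7; 1,2,1,14, …], period ℓ=4 (even) → k=3
step 0: (7, 1)  from 7·(1,0) + (0,1)
…
step 2: (23, 3)  from 2·(8,1) + (7,1)
step 3: (31, 4)  from 1·(23,3) + (8,1)
fundamental: x₁=31, y₁=4  (since 961 − 60·16 = 1)
n=2: (31,4)∘(31,4) = (31·31+60·4·4, 31·4+4·31) = (1921,248)
n=3: (1921,248)∘(31,4) = (31·1921+60·4·248, 31·248+4·1921) = (119071,15372)
n=4: (119071,15372)∘(31,4) = (31·119071+60·4·15372, 31·15372+4·119071) = (7380481,952816)
n=5: (7380481,952816)∘(31,4) = (31·7380481+60·4·952816, 31·952816+4·7380481) = (457470751,59059220)

31 4
1921 248
119071 15372
7380481 952816
457470751 59059220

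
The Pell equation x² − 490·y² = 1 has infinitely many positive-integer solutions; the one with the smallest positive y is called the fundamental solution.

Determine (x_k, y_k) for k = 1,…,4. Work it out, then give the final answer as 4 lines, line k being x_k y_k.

d=490: √d = [22; 7,2,1,4,4,4,1,2,7,44] (ℓ=10, even), read p_9/q_9
a_0=22:  p_0=22·1+0=22,  q_0=22·0+1=1
…
a_8=2:  p_8=2·50315+40708=141338,  q_8=2·2273+1839=6385
a_9=7:  p_9=7·141338+50315=1039681,  q_9=7·6385+2273=46968
fundamental: x₁=1039681, y₁=46968  (since 1080936581761 − 490·2205993024 = 1)
k=2:  x_2 = 1039681·1039681+490·46968·46968 = 2161873163521,  y_2 = 1039681·46968+46968·1039681 = 97663474416
k=3:  x_3 = 1039681·2161873163521+490·46968·97663474416 = 4495316905044313921,  y_3 = 1039681·97663474416+46968·2161873163521 = 203077717488555624
k=4:  x_4 = 1039681·4495316905044313921+490·46968·203077717488555624 = 9347391150304592810234881,  y_4 = 1039681·203077717488555624+46968·4495316905044313921 = 422272088792340335957472

1039681 46968
2161873163521 97663474416
4495316905044313921 203077717488555624
9347391150304592810234881 422272088792340335957472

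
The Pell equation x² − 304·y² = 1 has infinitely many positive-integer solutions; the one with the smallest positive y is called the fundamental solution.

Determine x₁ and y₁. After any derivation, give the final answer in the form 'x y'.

57799 3315

√304 → a₀=17, period (2,3,2,1,1,1,1,1,2,3,2,34); ℓ=12 even so k=11
step 0: (17, 1)  from 17·(1,0) + (0,1)
step 1: (35, 2)  from 2·(17,1) + (1,0)
…
step 3: (279, 16)  from 2·(122,7) + (35,2)
…
step 10: (25177, 1444)  from 3·(7445,427) + (2842,163)
step 11: (57799, 3315)  from 2·(25177,1444) + (7445,427)
(x₁, y₁) = (57799, 3315);  57799² − 304·3315² = 1 ✓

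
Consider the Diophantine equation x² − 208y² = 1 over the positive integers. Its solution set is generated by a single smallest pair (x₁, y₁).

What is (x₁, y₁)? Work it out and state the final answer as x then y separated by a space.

649 45

√208 → a₀=14, period (2,2,1,2,2,28); ℓ=6 even so k=5
i=0: a=14 ⇒ p=14, q=1
i=1: a=2 ⇒ p=29, q=2
i=2: a=2 ⇒ p=72, q=5
i=3: a=1 ⇒ p=101, q=7
i=4: a=2 ⇒ p=274, q=19
i=5: a=2 ⇒ p=649, q=45
(x₁, y₁) = (649, 45);  649² − 208·45² = 1 ✓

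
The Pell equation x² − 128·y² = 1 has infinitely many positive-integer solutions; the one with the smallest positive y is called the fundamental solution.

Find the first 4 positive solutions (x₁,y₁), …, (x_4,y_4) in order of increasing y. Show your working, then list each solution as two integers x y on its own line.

577 51
665857 58854
768398401 67917465
886731088897 78376695756

d=128: √d = [11; 3,5,3,22] (ℓ=4, even), read p_3/q_3
step 0: (11, 1)  from 11·(1,0) + (0,1)
…
step 2: (181, 16)  from 5·(34,3) + (11,1)
step 3: (577, 51)  from 3·(181,16) + (34,3)
fundamental: x₁=577, y₁=51  (since 332929 − 128·2601 = 1)
(577+51√128)^2 = 665857 + 58854√128
(577+51√128)^3 = 768398401 + 67917465√128
(577+51√128)^4 = 886731088897 + 78376695756√128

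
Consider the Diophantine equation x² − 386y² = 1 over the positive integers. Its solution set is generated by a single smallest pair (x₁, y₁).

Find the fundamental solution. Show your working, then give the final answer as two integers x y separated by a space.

[19; 1,1,1,4,1,18,1,4,1,1,1,38] for √386; ℓ=12 ⇒ convergent index 11
i=0: a=19 ⇒ p=19, q=1
i=1: a=1 ⇒ p=20, q=1
i=2: a=1 ⇒ p=39, q=2
i=3: a=1 ⇒ p=59, q=3
i=4: a=4 ⇒ p=275, q=14
…
i=7: a=1 ⇒ p=6621, q=337
…
i=9: a=1 ⇒ p=39392, q=2005
i=10: a=1 ⇒ p=72163, q=3673
i=11: a=1 ⇒ p=111555, q=5678
→ (111555, 5678).  Check: 111555²=12444518025, 386·5678²=12444518024, difference 1.

111555 5678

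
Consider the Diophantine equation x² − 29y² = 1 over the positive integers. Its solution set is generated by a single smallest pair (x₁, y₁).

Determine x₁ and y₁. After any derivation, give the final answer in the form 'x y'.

d=29: √d = [5; 2,1,1,2,10] (ℓ=5, odd), read p_9/q_9
k=0  a_k=5  p_k/q_k = 5/1
…
k=6  a_k=2  p_k/q_k = 1524/283
…
k=8  a_k=1  p_k/q_k = 3775/701
k=9  a_k=2  p_k/q_k = 9801/1820
→ (9801, 1820).  Check: 9801²=96059601, 29·1820²=96059600, difference 1.

9801 1820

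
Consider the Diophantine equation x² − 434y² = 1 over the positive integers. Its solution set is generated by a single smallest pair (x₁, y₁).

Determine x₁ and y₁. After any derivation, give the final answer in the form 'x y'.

√434 → a₀=20, period (1,4,1,40); ℓ=4 even so k=3
step 0: (20, 1)  from 20·(1,0) + (0,1)
step 1: (21, 1)  from 1·(20,1) + (1,0)
step 2: (104, 5)  from 4·(21,1) + (20,1)
step 3: (125, 6)  from 1·(104,5) + (21,1)
→ (125, 6).  Check: 125²=15625, 434·6²=15624, difference 1.

125 6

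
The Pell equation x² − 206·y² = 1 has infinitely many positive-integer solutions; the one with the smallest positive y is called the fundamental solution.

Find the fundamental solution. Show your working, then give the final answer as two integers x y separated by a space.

√206 = [14; 2,1,5,14,5,1,2,28, …], period ℓ=8 (even) → k=7
a_0=14:  p_0=14·1+0=14,  q_0=14·0+1=1
a_1=2:  p_1=2·14+1=29,  q_1=2·1+0=2
a_2=1:  p_2=1·29+14=43,  q_2=1·2+1=3
a_3=5:  p_3=5·43+29=244,  q_3=5·3+2=17
…
a_6=1:  p_6=1·17539+3459=20998,  q_6=1·1222+241=1463
a_7=2:  p_7=2·20998+17539=59535,  q_7=2·1463+1222=4148
→ (59535, 4148).  Check: 59535²=3544416225, 206·4148²=3544416224, difference 1.

59535 4148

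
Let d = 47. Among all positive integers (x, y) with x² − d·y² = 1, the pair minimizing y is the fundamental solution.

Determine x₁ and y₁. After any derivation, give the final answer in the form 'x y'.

48 7

d=47: √d = [6; 1,5,1,12] (ℓ=4, even), read p_3/q_3
step 0: (6, 1)  from 6·(1,0) + (0,1)
…
step 2: (41, 6)  from 5·(7,1) + (6,1)
step 3: (48, 7)  from 1·(41,6) + (7,1)
fundamental: x₁=48, y₁=7  (since 2304 − 47·49 = 1)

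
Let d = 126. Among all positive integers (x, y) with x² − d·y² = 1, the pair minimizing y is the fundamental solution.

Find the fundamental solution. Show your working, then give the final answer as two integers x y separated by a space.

449 40

√126 → a₀=11, period (4,2,4,22); ℓ=4 even so k=3
step 0: (11, 1)  from 11·(1,0) + (0,1)
…
step 2: (101, 9)  from 2·(45,4) + (11,1)
step 3: (449, 40)  from 4·(101,9) + (45,4)
fundamental: x₁=449, y₁=40  (since 201601 − 126·1600 = 1)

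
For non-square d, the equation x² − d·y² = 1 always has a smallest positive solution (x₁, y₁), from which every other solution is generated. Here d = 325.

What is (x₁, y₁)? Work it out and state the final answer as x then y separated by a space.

√325 = [18; 36, …], period ℓ=1 (odd) → k=1
i=0: a=18 ⇒ p=18, q=1
i=1: a=36 ⇒ p=649, q=36
fundamental: x₁=649, y₁=36  (since 421201 − 325·1296 = 1)

649 36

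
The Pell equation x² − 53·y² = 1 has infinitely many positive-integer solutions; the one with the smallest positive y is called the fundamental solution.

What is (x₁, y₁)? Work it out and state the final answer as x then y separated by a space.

[7; 3,1,1,3,14] for √53; ℓ=5 ⇒ convergent index 9
k=0  a_k=7  p_k/q_k = 7/1
k=1  a_k=3  p_k/q_k = 22/3
k=2  a_k=1  p_k/q_k = 29/4
k=3  a_k=1  p_k/q_k = 51/7
k=4  a_k=3  p_k/q_k = 182/25
…
k=6  a_k=3  p_k/q_k = 7979/1096
k=7  a_k=1  p_k/q_k = 10578/1453
k=8  a_k=1  p_k/q_k = 18557/2549
k=9  a_k=3  p_k/q_k = 66249/9100
→ (66249, 9100).  Check: 66249²=4388930001, 53·9100²=4388930000, difference 1.

66249 9100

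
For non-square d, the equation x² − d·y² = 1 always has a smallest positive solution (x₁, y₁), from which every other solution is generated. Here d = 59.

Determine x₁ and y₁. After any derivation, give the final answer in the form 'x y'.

530 69

d=59: √d = [7; 1,2,7,2,1,14] (ℓ=6, even), read p_5/q_5
step 0: (7, 1)  from 7·(1,0) + (0,1)
step 1: (8, 1)  from 1·(7,1) + (1,0)
step 2: (23, 3)  from 2·(8,1) + (7,1)
step 3: (169, 22)  from 7·(23,3) + (8,1)
step 4: (361, 47)  from 2·(169,22) + (23,3)
step 5: (530, 69)  from 1·(361,47) + (169,22)
(x₁, y₁) = (530, 69);  530² − 59·69² = 1 ✓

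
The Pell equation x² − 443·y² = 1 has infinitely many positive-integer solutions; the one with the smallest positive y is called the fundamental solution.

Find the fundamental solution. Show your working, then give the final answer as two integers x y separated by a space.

√443 → a₀=21, period (21,42); ℓ=2 even so k=1
a_0=21:  p_0=21·1+0=21,  q_0=21·0+1=1
a_1=21:  p_1=21·21+1=442,  q_1=21·1+0=21
(x₁, y₁) = (442, 21);  442² − 443·21² = 1 ✓

442 21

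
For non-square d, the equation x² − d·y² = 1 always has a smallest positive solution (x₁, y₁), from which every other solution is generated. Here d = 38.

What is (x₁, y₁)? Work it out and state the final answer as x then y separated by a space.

37 6

√38 → a₀=6, period (6,12); ℓ=2 even so k=1
step 0: (6, 1)  from 6·(1,0) + (0,1)
step 1: (37, 6)  from 6·(6,1) + (1,0)
→ (37, 6).  Check: 37²=1369, 38·6²=1368, difference 1.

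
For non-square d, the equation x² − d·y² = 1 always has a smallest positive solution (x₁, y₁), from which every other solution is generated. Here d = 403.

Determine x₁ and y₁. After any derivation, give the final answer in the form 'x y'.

[20; 13,2,1,3,1,3,1,2,13,40] for √403; ℓ=10 ⇒ convergent index 9
step 0: (20, 1)  from 20·(1,0) + (0,1)
step 1: (261, 13)  from 13·(20,1) + (1,0)
step 2: (542, 27)  from 2·(261,13) + (20,1)
step 3: (803, 40)  from 1·(542,27) + (261,13)
…
step 5: (3754, 187)  from 1·(2951,147) + (803,40)
step 6: (14213, 708)  from 3·(3754,187) + (2951,147)
…
step 8: (50147, 2498)  from 2·(17967,895) + (14213,708)
step 9: (669878, 33369)  from 13·(50147,2498) + (17967,895)
(x₁, y₁) = (669878, 33369);  669878² − 403·33369² = 1 ✓

669878 33369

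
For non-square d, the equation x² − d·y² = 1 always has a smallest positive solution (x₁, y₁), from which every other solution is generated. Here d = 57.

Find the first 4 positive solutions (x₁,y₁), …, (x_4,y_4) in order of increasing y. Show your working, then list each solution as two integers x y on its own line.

151 20
45601 6040
13771351 1824060
4158902401 550860080

d=57: √d = [7; 1,1,4,1,1,14] (ℓ=6, even), read p_5/q_5
step 0: (7, 1)  from 7·(1,0) + (0,1)
…
step 2: (15, 2)  from 1·(8,1) + (7,1)
…
step 4: (83, 11)  from 1·(68,9) + (15,2)
step 5: (151, 20)  from 1·(83,11) + (68,9)
→ (151, 20).  Check: 151²=22801, 57·20²=22800, difference 1.
n=2: (151,20)∘(151,20) = (151·151+57·20·20, 151·20+20·151) = (45601,6040)
n=3: (45601,6040)∘(151,20) = (151·45601+57·20·6040, 151·6040+20·45601) = (13771351,1824060)
n=4: (13771351,1824060)∘(151,20) = (151·13771351+57·20·1824060, 151·1824060+20·13771351) = (4158902401,550860080)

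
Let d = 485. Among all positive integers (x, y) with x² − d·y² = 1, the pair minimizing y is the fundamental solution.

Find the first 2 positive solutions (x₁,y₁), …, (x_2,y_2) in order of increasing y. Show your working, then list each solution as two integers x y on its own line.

969 44
1877921 85272

√485 = [22; 44, …], period ℓ=1 (odd) → k=1
step 0: (22, 1)  from 22·(1,0) + (0,1)
step 1: (969, 44)  from 44·(22,1) + (1,0)
(x₁, y₁) = (969, 44);  969² − 485·44² = 1 ✓
n=2: (969,44)∘(969,44) = (969·969+485·44·44, 969·44+44·969) = (1877921,85272)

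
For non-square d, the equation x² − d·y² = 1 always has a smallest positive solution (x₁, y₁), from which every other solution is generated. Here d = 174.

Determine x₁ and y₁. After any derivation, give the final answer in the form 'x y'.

√174 → a₀=13, period (5,4,5,26); ℓ=4 even so k=3
k=0  a_k=13  p_k/q_k = 13/1
k=1  a_k=5  p_k/q_k = 66/5
k=2  a_k=4  p_k/q_k = 277/21
k=3  a_k=5  p_k/q_k = 1451/110
→ (1451, 110).  Check: 1451²=2105401, 174·110²=2105400, difference 1.

1451 110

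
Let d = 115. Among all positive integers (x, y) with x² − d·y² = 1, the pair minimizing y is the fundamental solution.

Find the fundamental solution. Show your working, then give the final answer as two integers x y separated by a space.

1126 105

d=115: √d = [10; 1,2,1,1,1,1,1,2,1,20] (ℓ=10, even), read p_9/q_9
step 0: (10, 1)  from 10·(1,0) + (0,1)
step 1: (11, 1)  from 1·(10,1) + (1,0)
step 2: (32, 3)  from 2·(11,1) + (10,1)
step 3: (43, 4)  from 1·(32,3) + (11,1)
…
step 5: (118, 11)  from 1·(75,7) + (43,4)
step 6: (193, 18)  from 1·(118,11) + (75,7)
step 7: (311, 29)  from 1·(193,18) + (118,11)
step 8: (815, 76)  from 2·(311,29) + (193,18)
step 9: (1126, 105)  from 1·(815,76) + (311,29)
(x₁, y₁) = (1126, 105);  1126² − 115·105² = 1 ✓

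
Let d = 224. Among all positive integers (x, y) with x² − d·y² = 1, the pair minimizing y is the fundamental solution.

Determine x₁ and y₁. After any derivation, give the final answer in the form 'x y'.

d=224: √d = [14; 1,28] (ℓ=2, even), read p_1/q_1
k=0  a_k=14  p_k/q_k = 14/1
k=1  a_k=1  p_k/q_k = 15/1
(x₁, y₁) = (15, 1);  15² − 224·1² = 1 ✓

15 1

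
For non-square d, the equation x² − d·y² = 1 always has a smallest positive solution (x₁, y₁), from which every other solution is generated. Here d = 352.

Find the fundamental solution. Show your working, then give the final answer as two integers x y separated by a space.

77617 4137

√352 = [18; 1,3,5,9,5,3,1,36, …], period ℓ=8 (even) → k=7
a_0=18:  p_0=18·1+0=18,  q_0=18·0+1=1
a_1=1:  p_1=1·18+1=19,  q_1=1·1+0=1
a_2=3:  p_2=3·19+18=75,  q_2=3·1+1=4
a_3=5:  p_3=5·75+19=394,  q_3=5·4+1=21
a_4=9:  p_4=9·394+75=3621,  q_4=9·21+4=193
…
a_6=3:  p_6=3·18499+3621=59118,  q_6=3·986+193=3151
a_7=1:  p_7=1·59118+18499=77617,  q_7=1·3151+986=4137
(x₁, y₁) = (77617, 4137);  77617² − 352·4137² = 1 ✓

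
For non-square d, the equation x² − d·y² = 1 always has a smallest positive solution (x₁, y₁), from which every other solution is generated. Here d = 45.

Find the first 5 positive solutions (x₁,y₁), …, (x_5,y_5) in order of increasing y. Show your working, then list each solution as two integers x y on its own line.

161 24
51841 7728
16692641 2488392
5374978561 801254496
1730726404001 258001459320

[6; 1,2,2,2,1,12] for √45; ℓ=6 ⇒ convergent index 5
k=0  a_k=6  p_k/q_k = 6/1
…
k=2  a_k=2  p_k/q_k = 20/3
…
k=4  a_k=2  p_k/q_k = 114/17
k=5  a_k=1  p_k/q_k = 161/24
fundamental: x₁=161, y₁=24  (since 25921 − 45·576 = 1)
(x_2, y_2) = (161·161 + 45·24·24, 161·24 + 24·161) = (51841, 7728)
(x_3, y_3) = (161·51841 + 45·24·7728, 161·7728 + 24·51841) = (16692641, 2488392)
(x_4, y_4) = (161·16692641 + 45·24·2488392, 161·2488392 + 24·16692641) = (5374978561, 801254496)
(x_5, y_5) = (161·5374978561 + 45·24·801254496, 161·801254496 + 24·5374978561) = (1730726404001, 258001459320)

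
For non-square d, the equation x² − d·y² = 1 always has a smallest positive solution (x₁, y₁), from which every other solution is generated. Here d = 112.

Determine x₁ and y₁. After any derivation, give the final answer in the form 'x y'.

√112 = [10; 1,1,2,1,1,20, …], period ℓ=6 (even) → k=5
a_0=10:  p_0=10·1+0=10,  q_0=10·0+1=1
…
a_2=1:  p_2=1·11+10=21,  q_2=1·1+1=2
a_3=2:  p_3=2·21+11=53,  q_3=2·2+1=5
a_4=1:  p_4=1·53+21=74,  q_4=1·5+2=7
a_5=1:  p_5=1·74+53=127,  q_5=1·7+5=12
(x₁, y₁) = (127, 12);  127² − 112·12² = 1 ✓

127 12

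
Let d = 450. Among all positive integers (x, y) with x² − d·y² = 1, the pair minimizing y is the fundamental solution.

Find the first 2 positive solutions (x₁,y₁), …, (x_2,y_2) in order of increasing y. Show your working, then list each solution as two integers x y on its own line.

d=450: √d = [21; 4,1,2,4,2,1,4,42] (ℓ=8, even), read p_7/q_7
a_0=21:  p_0=21·1+0=21,  q_0=21·0+1=1
…
a_6=1:  p_6=1·2885+1294=4179,  q_6=1·136+61=197
a_7=4:  p_7=4·4179+2885=19601,  q_7=4·197+136=924
→ (19601, 924).  Check: 19601²=384199201, 450·924²=384199200, difference 1.
(x_2, y_2) = (19601·19601 + 450·924·924, 19601·924 + 924·19601) = (768398401, 36222648)

19601 924
768398401 36222648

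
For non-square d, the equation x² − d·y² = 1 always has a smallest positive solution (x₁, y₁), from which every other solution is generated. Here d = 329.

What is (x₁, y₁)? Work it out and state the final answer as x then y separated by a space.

√329 = [18; 7,4,2,1,1,4,1,1,2,4,7,36, …], period ℓ=12 (even) → k=11
a_0=18:  p_0=18·1+0=18,  q_0=18·0+1=1
a_1=7:  p_1=7·18+1=127,  q_1=7·1+0=7
a_2=4:  p_2=4·127+18=526,  q_2=4·7+1=29
…
a_6=4:  p_6=4·2884+1705=13241,  q_6=4·159+94=730
…
a_9=2:  p_9=2·29366+16125=74857,  q_9=2·1619+889=4127
a_10=4:  p_10=4·74857+29366=328794,  q_10=4·4127+1619=18127
a_11=7:  p_11=7·328794+74857=2376415,  q_11=7·18127+4127=131016
→ (2376415, 131016).  Check: 2376415²=5647348252225, 329·131016²=5647348252224, difference 1.

2376415 131016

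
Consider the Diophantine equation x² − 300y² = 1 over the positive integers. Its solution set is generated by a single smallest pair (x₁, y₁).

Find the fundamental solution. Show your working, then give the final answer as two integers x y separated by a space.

1351 78

[17; 3,8,3,34] for √300; ℓ=4 ⇒ convergent index 3
a_0=17:  p_0=17·1+0=17,  q_0=17·0+1=1
a_1=3:  p_1=3·17+1=52,  q_1=3·1+0=3
a_2=8:  p_2=8·52+17=433,  q_2=8·3+1=25
a_3=3:  p_3=3·433+52=1351,  q_3=3·25+3=78
fundamental: x₁=1351, y₁=78  (since 1825201 − 300·6084 = 1)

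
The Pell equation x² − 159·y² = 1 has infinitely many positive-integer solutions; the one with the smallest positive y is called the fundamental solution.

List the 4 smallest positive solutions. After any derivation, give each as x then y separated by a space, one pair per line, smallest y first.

√159 → a₀=12, period (1,1,1,1,3,1,1,1,1,24); ℓ=10 even so k=9
a_0=12:  p_0=12·1+0=12,  q_0=12·0+1=1
…
a_2=1:  p_2=1·13+12=25,  q_2=1·1+1=2
a_3=1:  p_3=1·25+13=38,  q_3=1·2+1=3
a_4=1:  p_4=1·38+25=63,  q_4=1·3+2=5
a_5=3:  p_5=3·63+38=227,  q_5=3·5+3=18
a_6=1:  p_6=1·227+63=290,  q_6=1·18+5=23
…
a_8=1:  p_8=1·517+290=807,  q_8=1·41+23=64
a_9=1:  p_9=1·807+517=1324,  q_9=1·64+41=105
(x₁, y₁) = (1324, 105);  1324² − 159·105² = 1 ✓
(x_2, y_2) = (1324·1324 + 159·105·105, 1324·105 + 105·1324) = (3505951, 278040)
(x_3, y_3) = (1324·3505951 + 159·105·278040, 1324·278040 + 105·3505951) = (9283756924, 736249815)
(x_4, y_4) = (1324·9283756924 + 159·105·736249815, 1324·736249815 + 105·9283756924) = (24583384828801, 1949589232080)

1324 105
3505951 278040
9283756924 736249815
24583384828801 1949589232080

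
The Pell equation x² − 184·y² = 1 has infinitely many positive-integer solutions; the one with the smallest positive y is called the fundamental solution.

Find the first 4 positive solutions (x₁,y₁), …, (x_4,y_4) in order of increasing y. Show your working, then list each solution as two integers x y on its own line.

24335 1794
1184384449 87313980
57643991108495 4249571404806
2805533046066067201 206826640184594040

√184 → a₀=13, period (1,1,3,2,1,2,1,2,3,1,1,26); ℓ=12 even so k=11
k=0  a_k=13  p_k/q_k = 13/1
…
k=2  a_k=1  p_k/q_k = 27/2
k=3  a_k=3  p_k/q_k = 95/7
k=4  a_k=2  p_k/q_k = 217/16
…
k=6  a_k=2  p_k/q_k = 841/62
k=7  a_k=1  p_k/q_k = 1153/85
…
k=9  a_k=3  p_k/q_k = 10594/781
k=10  a_k=1  p_k/q_k = 13741/1013
k=11  a_k=1  p_k/q_k = 24335/1794
fundamental: x₁=24335, y₁=1794  (since 592192225 − 184·3218436 = 1)
(24335+1794√184)^2 = 1184384449 + 87313980√184
(24335+1794√184)^3 = 57643991108495 + 4249571404806√184
(24335+1794√184)^4 = 2805533046066067201 + 206826640184594040√184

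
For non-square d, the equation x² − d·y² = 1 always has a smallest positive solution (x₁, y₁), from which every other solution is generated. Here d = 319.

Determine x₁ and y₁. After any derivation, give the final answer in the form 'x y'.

12901780 722361

√319 → a₀=17, period (1,6,5,1,4,…,6,1,34); ℓ=14 even so k=13
step 0: (17, 1)  from 17·(1,0) + (0,1)
step 1: (18, 1)  from 1·(17,1) + (1,0)
step 2: (125, 7)  from 6·(18,1) + (17,1)
step 3: (643, 36)  from 5·(125,7) + (18,1)
step 4: (768, 43)  from 1·(643,36) + (125,7)
step 5: (3715, 208)  from 4·(768,43) + (643,36)
step 6: (11913, 667)  from 3·(3715,208) + (768,43)
step 7: (15628, 875)  from 1·(11913,667) + (3715,208)
step 8: (58797, 3292)  from 3·(15628,875) + (11913,667)
step 9: (250816, 14043)  from 4·(58797,3292) + (15628,875)
…
step 11: (1798881, 100718)  from 5·(309613,17335) + (250816,14043)
step 12: (11102899, 621643)  from 6·(1798881,100718) + (309613,17335)
step 13: (12901780, 722361)  from 1·(11102899,621643) + (1798881,100718)
(x₁, y₁) = (12901780, 722361);  12901780² − 319·722361² = 1 ✓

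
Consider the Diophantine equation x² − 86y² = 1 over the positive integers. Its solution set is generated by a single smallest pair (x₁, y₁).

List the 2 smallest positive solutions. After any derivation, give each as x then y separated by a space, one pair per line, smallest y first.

10405 1122
216528049 23348820

√86 → a₀=9, period (3,1,1,1,8,1,1,1,3,18); ℓ=10 even so k=9
i=0: a=9 ⇒ p=9, q=1
i=1: a=3 ⇒ p=28, q=3
i=2: a=1 ⇒ p=37, q=4
…
i=8: a=1 ⇒ p=2847, q=307
i=9: a=3 ⇒ p=10405, q=1122
(x₁, y₁) = (10405, 1122);  10405² − 86·1122² = 1 ✓
(x_2, y_2) = (10405·10405 + 86·1122·1122, 10405·1122 + 1122·10405) = (216528049, 23348820)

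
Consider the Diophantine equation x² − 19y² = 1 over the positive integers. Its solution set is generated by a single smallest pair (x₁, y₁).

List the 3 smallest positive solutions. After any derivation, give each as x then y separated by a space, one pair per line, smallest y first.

√19 → a₀=4, period (2,1,3,1,2,8); ℓ=6 even so k=5
a_0=4:  p_0=4·1+0=4,  q_0=4·0+1=1
…
a_2=1:  p_2=1·9+4=13,  q_2=1·2+1=3
…
a_4=1:  p_4=1·48+13=61,  q_4=1·11+3=14
a_5=2:  p_5=2·61+48=170,  q_5=2·14+11=39
→ (170, 39).  Check: 170²=28900, 19·39²=28899, difference 1.
n=2: (170,39)∘(170,39) = (170·170+19·39·39, 170·39+39·170) = (57799,13260)
n=3: (57799,13260)∘(170,39) = (170·57799+19·39·13260, 170·13260+39·57799) = (19651490,4508361)

170 39
57799 13260
19651490 4508361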